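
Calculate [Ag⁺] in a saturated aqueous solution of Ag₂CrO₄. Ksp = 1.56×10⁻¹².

1.46×10⁻⁴ M

Ag₂CrO₄(s) ⇌ 2 Ag⁺(aq) + CrO₄²⁻(aq)
If s mol/L of Ag₂CrO₄ dissolves, [Ag⁺] = 2s and [CrO₄²⁻] = s.
Ksp = [Ag⁺]^2[CrO₄²⁻] = (2s)^2 · s = 4s^3 = 1.56×10⁻¹²
s = 7.31×10⁻⁵ mol L⁻¹
[Ag⁺] = 2s = 1.46×10⁻⁴ mol L⁻¹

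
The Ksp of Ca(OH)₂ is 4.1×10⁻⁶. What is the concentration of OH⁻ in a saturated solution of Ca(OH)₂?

Ca(OH)₂(s) ⇌ Ca²⁺(aq) + 2 OH⁻(aq)
Let s be the molar solubility. Then [Ca²⁺] = s and [OH⁻] = 2s.
Ksp = [Ca²⁺][OH⁻]^2 = s · (2s)^2 = 4s^3 = 4.1×10⁻⁶
s = 1.0×10⁻² M
[OH⁻] = 2s = 2.0×10⁻² M

2.0×10⁻² M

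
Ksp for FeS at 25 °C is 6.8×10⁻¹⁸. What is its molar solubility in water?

2.6×10⁻⁹ M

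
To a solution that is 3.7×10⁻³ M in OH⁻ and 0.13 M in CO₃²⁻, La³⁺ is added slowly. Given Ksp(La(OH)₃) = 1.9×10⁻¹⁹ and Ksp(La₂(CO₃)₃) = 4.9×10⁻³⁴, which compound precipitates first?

La₂(CO₃)₃

Precipitation begins when Q = Ksp.
For La(OH)₃: [La³⁺] = (Ksp/[OH⁻]^3) = 3.8×10⁻¹² M
For La₂(CO₃)₃: [La³⁺] = (Ksp/[CO₃²⁻]^3)^(1/2) = 4.7×10⁻¹⁶ M
Since La₂(CO₃)₃ needs less La³⁺ to reach saturation, it precipitates first.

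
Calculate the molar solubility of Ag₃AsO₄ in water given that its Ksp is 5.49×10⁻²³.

1.19×10⁻⁶ M

Ag₃AsO₄(s) ⇌ 3 Ag⁺(aq) + AsO₄³⁻(aq)
Let s be the molar solubility. Then [Ag⁺] = 3s and [AsO₄³⁻] = s.
Ksp = [Ag⁺]^3[AsO₄³⁻] = (3s)^3 · s = 27s^4
27s^4 = 5.49×10⁻²³  ⇒  s^4 = 2.03×10⁻²⁴
Taking the 4th root, s = 1.19×10⁻⁶ mol L⁻¹.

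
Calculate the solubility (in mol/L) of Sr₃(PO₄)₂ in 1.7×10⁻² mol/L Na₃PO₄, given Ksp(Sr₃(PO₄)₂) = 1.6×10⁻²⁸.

2.7×10⁻⁹ M

Sr₃(PO₄)₂(s) ⇌ 3 Sr²⁺(aq) + 2 PO₄³⁻(aq)
PO₄³⁻ is already present at 1.7×10⁻² mol/L. If s mol/L of Sr₃(PO₄)₂ dissolves, [Sr²⁺] = 3s while [PO₄³⁻] ≈ 1.7×10⁻² mol/L.
Ksp = [Sr²⁺]^3[PO₄³⁻]^2 = (3s)^3(1.7×10⁻²)^2
(3s)^3 = 1.6×10⁻²⁸ / (1.7×10⁻²)^2 = 5.5×10⁻²⁵
s = 2.7×10⁻⁹ mol/L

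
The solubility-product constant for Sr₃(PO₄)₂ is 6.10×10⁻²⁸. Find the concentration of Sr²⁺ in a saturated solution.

Sr₃(PO₄)₂(s) ⇌ 3 Sr²⁺(aq) + 2 PO₄³⁻(aq)
If s mol/L of Sr₃(PO₄)₂ dissolves, [Sr²⁺] = 3s and [PO₄³⁻] = 2s.
Ksp = [Sr²⁺]^3[PO₄³⁻]^2 = (3s)^3 · (2s)^2 = 108s^5 = 6.10×10⁻²⁸
s = 1.41×10⁻⁶ mol/L
[Sr²⁺] = 3s = 4.24×10⁻⁶ mol/L

4.24×10⁻⁶ M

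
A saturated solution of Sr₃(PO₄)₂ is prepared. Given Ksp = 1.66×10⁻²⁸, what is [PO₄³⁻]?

Sr₃(PO₄)₂(s) ⇌ 3 Sr²⁺(aq) + 2 PO₄³⁻(aq)
For each mole of Sr₃(PO₄)₂ that dissolves per liter, [Sr²⁺] = 3s and [PO₄³⁻] = 2s; let s denote this solubility.
Ksp = [Sr²⁺]^3[PO₄³⁻]^2 = (3s)^3 · (2s)^2 = 108s^5 = 1.66×10⁻²⁸
s = 1.09×10⁻⁶ mol L⁻¹
[PO₄³⁻] = 2s = 2.18×10⁻⁶ mol L⁻¹

2.18×10⁻⁶ M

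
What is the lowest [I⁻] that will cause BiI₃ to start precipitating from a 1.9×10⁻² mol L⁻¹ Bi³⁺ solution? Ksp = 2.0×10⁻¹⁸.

The threshold for precipitation is Q = Ksp.
BiI₃(s) ⇌ Bi³⁺(aq) + 3 I⁻(aq)
Ksp = [Bi³⁺][I⁻]^3 = [I⁻]^3(1.9×10⁻²)
[I⁻]^3 = 2.0×10⁻¹⁸ / (1.9×10⁻²) = 1.1×10⁻¹⁶
[I⁻] = 4.7×10⁻⁶ mol L⁻¹

4.7×10⁻⁶ M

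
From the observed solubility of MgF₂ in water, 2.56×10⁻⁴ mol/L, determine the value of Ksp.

Ksp = 6.71×10⁻¹¹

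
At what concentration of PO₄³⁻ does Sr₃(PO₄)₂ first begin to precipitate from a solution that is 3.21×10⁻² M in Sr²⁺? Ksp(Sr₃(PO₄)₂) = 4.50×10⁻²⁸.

3.69×10⁻¹² M

The threshold for precipitation is Q = Ksp.
Sr₃(PO₄)₂(s) ⇌ 3 Sr²⁺(aq) + 2 PO₄³⁻(aq)
Ksp = [Sr²⁺]^3[PO₄³⁻]^2 = [PO₄³⁻]^2(3.21×10⁻²)^3
[PO₄³⁻]^2 = 4.50×10⁻²⁸ / (3.21×10⁻²)^3 = 1.36×10⁻²³
[PO₄³⁻] = 3.69×10⁻¹² M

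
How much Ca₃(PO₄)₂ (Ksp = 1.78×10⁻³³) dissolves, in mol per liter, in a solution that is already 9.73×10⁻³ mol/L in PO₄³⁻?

8.86×10⁻¹¹ M

Ca₃(PO₄)₂(s) ⇌ 3 Ca²⁺(aq) + 2 PO₄³⁻(aq)
With PO₄³⁻ already at 9.73×10⁻³ mol/L and s small, take [PO₄³⁻] ≈ 9.73×10⁻³ mol/L and [Ca²⁺] = 3s.
Ksp = [Ca²⁺]^3[PO₄³⁻]^2 = (3s)^3(9.73×10⁻³)^2
(3s)^3 = 1.78×10⁻³³ / (9.73×10⁻³)^2 = 1.88×10⁻²⁹
s = 8.86×10⁻¹¹ mol/L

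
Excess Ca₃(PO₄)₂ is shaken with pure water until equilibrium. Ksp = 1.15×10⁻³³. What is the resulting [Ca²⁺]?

3.04×10⁻⁷ M

Ca₃(PO₄)₂(s) ⇌ 3 Ca²⁺(aq) + 2 PO₄³⁻(aq)
If s mol/L of Ca₃(PO₄)₂ dissolves, [Ca²⁺] = 3s and [PO₄³⁻] = 2s.
Ksp = [Ca²⁺]^3[PO₄³⁻]^2 = (3s)^3 · (2s)^2 = 108s^5 = 1.15×10⁻³³
s = 1.01×10⁻⁷ M
[Ca²⁺] = 3s = 3.04×10⁻⁷ M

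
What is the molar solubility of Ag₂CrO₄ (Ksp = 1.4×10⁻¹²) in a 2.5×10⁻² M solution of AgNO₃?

2.2×10⁻⁹ M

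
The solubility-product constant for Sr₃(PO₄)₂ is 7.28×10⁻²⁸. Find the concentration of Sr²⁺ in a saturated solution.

4.39×10⁻⁶ M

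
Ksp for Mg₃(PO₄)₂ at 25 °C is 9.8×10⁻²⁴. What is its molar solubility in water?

Mg₃(PO₄)₂(s) ⇌ 3 Mg²⁺(aq) + 2 PO₄³⁻(aq)
With molar solubility s: [Mg²⁺] = 3s, [PO₄³⁻] = 2s.
Ksp = [Mg²⁺]^3[PO₄³⁻]^2 = (3s)^3 · (2s)^2 = 108s^5
108s^5 = 9.8×10⁻²⁴  ⇒  s^5 = 9.1×10⁻²⁶
Taking the 5th root, s = 9.8×10⁻⁶ mol L⁻¹.

9.8×10⁻⁶ M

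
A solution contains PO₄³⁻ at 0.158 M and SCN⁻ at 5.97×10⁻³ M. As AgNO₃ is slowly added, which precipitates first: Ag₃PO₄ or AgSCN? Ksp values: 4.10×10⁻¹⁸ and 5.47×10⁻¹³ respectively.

AgSCN

The threshold for precipitation is Q = Ksp.
For Ag₃PO₄: [Ag⁺] = (Ksp/[PO₄³⁻])^(1/3) = 2.96×10⁻⁶ M
For AgSCN: [Ag⁺] = (Ksp/[SCN⁻]) = 9.16×10⁻¹¹ M
Since AgSCN needs less Ag⁺ to reach saturation, it precipitates first.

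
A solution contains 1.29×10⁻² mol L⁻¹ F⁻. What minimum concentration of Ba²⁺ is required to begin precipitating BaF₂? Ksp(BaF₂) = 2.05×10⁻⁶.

1.23×10⁻² M

A salt starts to precipitate once the ion product Q reaches its Ksp.
BaF₂(s) ⇌ Ba²⁺(aq) + 2 F⁻(aq)
Ksp = [Ba²⁺][F⁻]^2 = [Ba²⁺](1.29×10⁻²)^2
[Ba²⁺] = 2.05×10⁻⁶ / (1.29×10⁻²)^2 = 1.23×10⁻²
[Ba²⁺] = 1.23×10⁻² mol L⁻¹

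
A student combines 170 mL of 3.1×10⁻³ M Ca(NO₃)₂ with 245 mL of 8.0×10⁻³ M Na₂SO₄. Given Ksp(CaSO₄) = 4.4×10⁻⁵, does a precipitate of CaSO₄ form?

After mixing, V = 170 mL + 245 mL = 415 mL.
[Ca²⁺] = (3.1×10⁻³)(170)/415 = 1.3×10⁻³ M
[SO₄²⁻] = (8.0×10⁻³)(245)/415 = 4.7×10⁻³ M
Q = [Ca²⁺][SO₄²⁻] = 6.0×10⁻⁶
Since Q (6.0×10⁻⁶) is less than Ksp (4.4×10⁻⁵), no CaSO₄ precipitates.

No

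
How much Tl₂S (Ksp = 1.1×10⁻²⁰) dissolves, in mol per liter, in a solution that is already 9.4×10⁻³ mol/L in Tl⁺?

1.2×10⁻¹⁶ M

Tl₂S(s) ⇌ 2 Tl⁺(aq) + S²⁻(aq)
The solution already contains Tl⁺ at 9.4×10⁻³ mol/L. Let s be the molar solubility of Tl₂S.
[Tl⁺] ≈ 9.4×10⁻³ mol/L (common ion dominates); [S²⁻] = s.
Ksp = [Tl⁺]^2[S²⁻] = (9.4×10⁻³)^2s
s = 1.1×10⁻²⁰ / (9.4×10⁻³)^2 = 1.2×10⁻¹⁶
s = 1.2×10⁻¹⁶ mol/L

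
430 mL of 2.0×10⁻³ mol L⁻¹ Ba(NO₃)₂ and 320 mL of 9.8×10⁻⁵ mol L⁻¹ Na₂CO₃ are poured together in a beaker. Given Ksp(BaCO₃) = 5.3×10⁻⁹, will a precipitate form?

After mixing, V = 430 mL + 320 mL = 750 mL.
[Ba²⁺] = (2.0×10⁻³)(430)/750 = 1.1×10⁻³ mol L⁻¹
[CO₃²⁻] = (9.8×10⁻⁵)(320)/750 = 4.2×10⁻⁵ mol L⁻¹
Q = [Ba²⁺][CO₃²⁻] = 4.8×10⁻⁸
Since Q (4.8×10⁻⁸) exceeds Ksp (5.3×10⁻⁹), BaCO₃ will precipitate.

Yes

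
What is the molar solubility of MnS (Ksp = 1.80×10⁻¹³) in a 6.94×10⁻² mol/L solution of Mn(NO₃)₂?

MnS(s) ⇌ Mn²⁺(aq) + S²⁻(aq)
Mn²⁺ is already present at 6.94×10⁻² mol/L. If s mol/L of MnS dissolves, [S²⁻] = s while [Mn²⁺] ≈ 6.94×10⁻² mol/L.
Ksp = [Mn²⁺][S²⁻] = (6.94×10⁻²)s
s = 1.80×10⁻¹³ / (6.94×10⁻²) = 2.59×10⁻¹²
s = 2.59×10⁻¹² mol/L

2.59×10⁻¹² M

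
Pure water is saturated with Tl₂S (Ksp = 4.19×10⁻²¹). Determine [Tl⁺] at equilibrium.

Tl₂S(s) ⇌ 2 Tl⁺(aq) + S²⁻(aq)
Call the molar solubility s, so that [Tl⁺] = 2s and [S²⁻] = s.
Ksp = [Tl⁺]^2[S²⁻] = (2s)^2 · s = 4s^3 = 4.19×10⁻²¹
s = 1.02×10⁻⁷ mol/L
[Tl⁺] = 2s = 2.03×10⁻⁷ mol/L

2.03×10⁻⁷ M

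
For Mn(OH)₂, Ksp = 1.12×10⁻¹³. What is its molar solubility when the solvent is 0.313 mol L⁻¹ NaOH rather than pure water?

Mn(OH)₂(s) ⇌ Mn²⁺(aq) + 2 OH⁻(aq)
OH⁻ is already present at 0.313 mol L⁻¹. If s mol/L of Mn(OH)₂ dissolves, [Mn²⁺] = s while [OH⁻] ≈ 0.313 mol L⁻¹.
Ksp = [Mn²⁺][OH⁻]^2 = s(0.313)^2
s = 1.12×10⁻¹³ / (0.313)^2 = 1.14×10⁻¹²
s = 1.14×10⁻¹² mol L⁻¹

1.14×10⁻¹² M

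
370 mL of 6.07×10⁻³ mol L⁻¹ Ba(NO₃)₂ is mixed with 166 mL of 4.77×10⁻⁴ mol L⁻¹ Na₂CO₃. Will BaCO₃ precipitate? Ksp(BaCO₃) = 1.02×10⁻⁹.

Total volume after mixing = 370 + 166 = 536 mL.
[Ba²⁺] = (6.07×10⁻³)(370)/536 = 4.19×10⁻³ mol L⁻¹
[CO₃²⁻] = (4.77×10⁻⁴)(166)/536 = 1.48×10⁻⁴ mol L⁻¹
Q = [Ba²⁺][CO₃²⁻] = 6.19×10⁻⁷
Q = 6.19×10⁻⁷ > Ksp = 1.02×10⁻⁹, so the solution is supersaturated and BaCO₃ precipitates.

Yes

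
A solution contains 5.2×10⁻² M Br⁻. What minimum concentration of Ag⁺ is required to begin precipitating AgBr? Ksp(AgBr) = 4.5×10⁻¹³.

Each salt precipitates once Q = Ksp for that salt.
AgBr(s) ⇌ Ag⁺(aq) + Br⁻(aq)
Ksp = [Ag⁺][Br⁻] = [Ag⁺](5.2×10⁻²)
[Ag⁺] = 4.5×10⁻¹³ / (5.2×10⁻²) = 8.7×10⁻¹²
[Ag⁺] = 8.7×10⁻¹² M

8.7×10⁻¹² M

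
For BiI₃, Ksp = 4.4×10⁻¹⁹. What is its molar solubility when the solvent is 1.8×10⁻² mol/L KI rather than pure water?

7.5×10⁻¹⁴ M

BiI₃(s) ⇌ Bi³⁺(aq) + 3 I⁻(aq)
I⁻ is already present at 1.8×10⁻² mol/L. If s mol/L of BiI₃ dissolves, [Bi³⁺] = s while [I⁻] ≈ 1.8×10⁻² mol/L.
Ksp = [Bi³⁺][I⁻]^3 = s(1.8×10⁻²)^3
s = 4.4×10⁻¹⁹ / (1.8×10⁻²)^3 = 7.5×10⁻¹⁴
s = 7.5×10⁻¹⁴ mol/L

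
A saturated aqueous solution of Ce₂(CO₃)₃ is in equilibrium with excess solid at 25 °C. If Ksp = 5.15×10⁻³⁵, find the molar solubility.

5.44×10⁻⁸ M

Ce₂(CO₃)₃(s) ⇌ 2 Ce³⁺(aq) + 3 CO₃²⁻(aq)
Let s be the molar solubility. Then [Ce³⁺] = 2s and [CO₃²⁻] = 3s.
Ksp = [Ce³⁺]^2[CO₃²⁻]^3 = (2s)^2 · (3s)^3 = 108s^5
108s^5 = 5.15×10⁻³⁵  ⇒  s^5 = 4.77×10⁻³⁷
Taking the 5th root, s = 5.44×10⁻⁸ mol/L.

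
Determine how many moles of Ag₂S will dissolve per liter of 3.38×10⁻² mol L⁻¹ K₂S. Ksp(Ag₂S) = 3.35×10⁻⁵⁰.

Ag₂S(s) ⇌ 2 Ag⁺(aq) + S²⁻(aq)
With S²⁻ already at 3.38×10⁻² mol L⁻¹ and s small, take [S²⁻] ≈ 3.38×10⁻² mol L⁻¹ and [Ag⁺] = 2s.
Ksp = [Ag⁺]^2[S²⁻] = (2s)^2(3.38×10⁻²)
(2s)^2 = 3.35×10⁻⁵⁰ / (3.38×10⁻²) = 9.91×10⁻⁴⁹
s = 4.98×10⁻²⁵ mol L⁻¹

4.98×10⁻²⁵ M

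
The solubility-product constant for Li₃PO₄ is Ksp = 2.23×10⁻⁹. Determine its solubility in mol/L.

3.01×10⁻³ M

Li₃PO₄(s) ⇌ 3 Li⁺(aq) + PO₄³⁻(aq)
With molar solubility s: [Li⁺] = 3s, [PO₄³⁻] = s.
Ksp = [Li⁺]^3[PO₄³⁻] = (3s)^3 · s = 27s^4
27s^4 = 2.23×10⁻⁹  ⇒  s^4 = 8.26×10⁻¹¹
s = 3.01×10⁻³ mol L⁻¹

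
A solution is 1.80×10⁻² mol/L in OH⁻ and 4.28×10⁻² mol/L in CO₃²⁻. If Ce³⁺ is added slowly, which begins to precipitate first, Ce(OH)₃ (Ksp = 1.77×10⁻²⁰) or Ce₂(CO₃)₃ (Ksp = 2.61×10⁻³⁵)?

Each salt precipitates once Q = Ksp for that salt.
For Ce(OH)₃: [Ce³⁺] = (Ksp/[OH⁻]^3) = 3.03×10⁻¹⁵ mol/L
For Ce₂(CO₃)₃: [Ce³⁺] = (Ksp/[CO₃²⁻]^3)^(1/2) = 5.77×10⁻¹⁶ mol/L
Ce₂(CO₃)₃ requires the lower [Ce³⁺], so it precipitates first.

Ce₂(CO₃)₃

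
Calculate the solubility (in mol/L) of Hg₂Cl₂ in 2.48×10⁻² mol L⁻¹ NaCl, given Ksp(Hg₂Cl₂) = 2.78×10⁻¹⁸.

4.52×10⁻¹⁵ M

Hg₂Cl₂(s) ⇌ Hg₂²⁺(aq) + 2 Cl⁻(aq)
With Cl⁻ already at 2.48×10⁻² mol L⁻¹ and s small, take [Cl⁻] ≈ 2.48×10⁻² mol L⁻¹ and [Hg₂²⁺] = s.
Ksp = [Hg₂²⁺][Cl⁻]^2 = s(2.48×10⁻²)^2
s = 2.78×10⁻¹⁸ / (2.48×10⁻²)^2 = 4.52×10⁻¹⁵
s = 4.52×10⁻¹⁵ mol L⁻¹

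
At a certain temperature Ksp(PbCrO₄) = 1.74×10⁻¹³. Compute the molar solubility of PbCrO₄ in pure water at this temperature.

4.17×10⁻⁷ M

PbCrO₄(s) ⇌ Pb²⁺(aq) + CrO₄²⁻(aq)
With molar solubility s: [Pb²⁺] = s, [CrO₄²⁻] = s.
Ksp = [Pb²⁺][CrO₄²⁻] = s · s = s^2
s^2 = 1.74×10⁻¹³
Taking the 2nd root, s = 4.17×10⁻⁷ mol L⁻¹.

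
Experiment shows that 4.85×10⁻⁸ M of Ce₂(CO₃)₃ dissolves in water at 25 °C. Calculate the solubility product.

Ksp = 2.90×10⁻³⁵

Ce₂(CO₃)₃(s) ⇌ 2 Ce³⁺(aq) + 3 CO₃²⁻(aq)
Call the molar solubility s, so that [Ce³⁺] = 2s and [CO₃²⁻] = 3s.
Ksp = [Ce³⁺]^2[CO₃²⁻]^3 = (2s)^2 · (3s)^3 = 108s^5
Ksp = 108 × (4.85×10⁻⁸)^5 = 2.90×10⁻³⁵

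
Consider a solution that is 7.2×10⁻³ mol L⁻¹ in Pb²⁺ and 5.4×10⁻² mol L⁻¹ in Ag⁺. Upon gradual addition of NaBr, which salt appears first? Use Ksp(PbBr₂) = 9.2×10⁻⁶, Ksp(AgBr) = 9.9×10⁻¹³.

AgBr

Precipitation of each salt begins when its ion product equals Ksp.
For PbBr₂: [Br⁻] = (Ksp/[Pb²⁺])^(1/2) = 3.6×10⁻² mol L⁻¹
For AgBr: [Br⁻] = (Ksp/[Ag⁺]) = 1.8×10⁻¹¹ mol L⁻¹
AgBr requires the lower [Br⁻], so it precipitates first.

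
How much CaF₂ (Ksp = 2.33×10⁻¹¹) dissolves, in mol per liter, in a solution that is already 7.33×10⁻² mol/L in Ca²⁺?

8.91×10⁻⁶ M

CaF₂(s) ⇌ Ca²⁺(aq) + 2 F⁻(aq)
The solution already contains Ca²⁺ at 7.33×10⁻² mol/L. Let s be the molar solubility of CaF₂.
[Ca²⁺] ≈ 7.33×10⁻² mol/L (common ion dominates); [F⁻] = 2s.
Ksp = [Ca²⁺][F⁻]^2 = (7.33×10⁻²)(2s)^2
(2s)^2 = 2.33×10⁻¹¹ / (7.33×10⁻²) = 3.18×10⁻¹⁰
s = 8.91×10⁻⁶ mol/L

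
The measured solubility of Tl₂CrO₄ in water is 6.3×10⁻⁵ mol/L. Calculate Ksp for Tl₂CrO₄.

Tl₂CrO₄(s) ⇌ 2 Tl⁺(aq) + CrO₄²⁻(aq)
With molar solubility s: [Tl⁺] = 2s, [CrO₄²⁻] = s.
Ksp = [Tl⁺]^2[CrO₄²⁻] = (2s)^2 · s = 4s^3
Ksp = 4 × (6.3×10⁻⁵)^3 = 1.0×10⁻¹²

Ksp = 1.0×10⁻¹²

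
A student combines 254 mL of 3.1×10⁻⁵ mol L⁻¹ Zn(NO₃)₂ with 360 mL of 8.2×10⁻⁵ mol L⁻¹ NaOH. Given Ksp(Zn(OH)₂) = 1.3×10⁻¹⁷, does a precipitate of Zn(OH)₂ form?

After mixing, V = 254 mL + 360 mL = 614 mL.
[Zn²⁺] = (3.1×10⁻⁵)(254)/614 = 1.3×10⁻⁵ mol L⁻¹
[OH⁻] = (8.2×10⁻⁵)(360)/614 = 4.8×10⁻⁵ mol L⁻¹
Q = [Zn²⁺][OH⁻]^2 = 3.0×10⁻¹⁴
Since Q (3.0×10⁻¹⁴) exceeds Ksp (1.3×10⁻¹⁷), Zn(OH)₂ will precipitate.

Yes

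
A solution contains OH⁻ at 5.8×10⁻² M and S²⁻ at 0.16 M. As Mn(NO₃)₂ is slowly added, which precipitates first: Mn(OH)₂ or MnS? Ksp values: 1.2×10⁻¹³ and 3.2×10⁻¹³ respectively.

MnS

Each salt precipitates once Q = Ksp for that salt.
For Mn(OH)₂: [Mn²⁺] = (Ksp/[OH⁻]^2) = 3.6×10⁻¹¹ M
For MnS: [Mn²⁺] = (Ksp/[S²⁻]) = 2.0×10⁻¹² M
Since MnS needs less Mn²⁺ to reach saturation, it precipitates first.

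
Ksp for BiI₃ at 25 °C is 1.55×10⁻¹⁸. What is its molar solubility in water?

BiI₃(s) ⇌ Bi³⁺(aq) + 3 I⁻(aq)
Call the molar solubility s, so that [Bi³⁺] = s and [I⁻] = 3s.
Ksp = [Bi³⁺][I⁻]^3 = s · (3s)^3 = 27s^4
27s^4 = 1.55×10⁻¹⁸  ⇒  s^4 = 5.74×10⁻²⁰
s = 1.55×10⁻⁵ mol/L

1.55×10⁻⁵ M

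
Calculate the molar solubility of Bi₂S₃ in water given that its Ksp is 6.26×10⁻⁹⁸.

Bi₂S₃(s) ⇌ 2 Bi³⁺(aq) + 3 S²⁻(aq)
Call the molar solubility s, so that [Bi³⁺] = 2s and [S²⁻] = 3s.
Ksp = [Bi³⁺]^2[S²⁻]^3 = (2s)^2 · (3s)^3 = 108s^5
108s^5 = 6.26×10⁻⁹⁸  ⇒  s^5 = 5.80×10⁻¹⁰⁰
s = 1.42×10⁻²⁰ mol/L

1.42×10⁻²⁰ M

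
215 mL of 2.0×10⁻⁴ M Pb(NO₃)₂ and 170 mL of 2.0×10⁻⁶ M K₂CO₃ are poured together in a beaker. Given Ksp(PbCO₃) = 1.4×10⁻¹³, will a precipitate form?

The combined volume is 385 mL.
[Pb²⁺] = (2.0×10⁻⁴)(215)/385 = 1.1×10⁻⁴ M
[CO₃²⁻] = (2.0×10⁻⁶)(170)/385 = 8.8×10⁻⁷ M
Q = [Pb²⁺][CO₃²⁻] = 9.9×10⁻¹¹
Since Q (9.9×10⁻¹¹) exceeds Ksp (1.4×10⁻¹³), PbCO₃ will precipitate.

Yes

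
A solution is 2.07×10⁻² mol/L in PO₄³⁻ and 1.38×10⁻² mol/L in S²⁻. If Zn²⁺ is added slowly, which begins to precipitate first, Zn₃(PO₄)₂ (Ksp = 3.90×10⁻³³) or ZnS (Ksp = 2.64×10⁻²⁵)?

ZnS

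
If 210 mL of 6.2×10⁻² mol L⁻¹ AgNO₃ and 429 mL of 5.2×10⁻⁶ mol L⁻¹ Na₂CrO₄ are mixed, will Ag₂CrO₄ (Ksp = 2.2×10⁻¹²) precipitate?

After mixing, V = 210 mL + 429 mL = 639 mL.
[Ag⁺] = (6.2×10⁻²)(210)/639 = 2.0×10⁻² mol L⁻¹
[CrO₄²⁻] = (5.2×10⁻⁶)(429)/639 = 3.5×10⁻⁶ mol L⁻¹
Q = [Ag⁺]^2[CrO₄²⁻] = 1.4×10⁻⁹
Q = 1.4×10⁻⁹ > Ksp = 2.2×10⁻¹², so the solution is supersaturated and Ag₂CrO₄ precipitates.

Yes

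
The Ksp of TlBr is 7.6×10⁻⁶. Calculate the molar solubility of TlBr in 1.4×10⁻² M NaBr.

TlBr(s) ⇌ Tl⁺(aq) + Br⁻(aq)
Let s be the solubility of TlBr here. The common ion gives [Br⁻] ≈ 1.4×10⁻² M, and [Tl⁺] = s.
Ksp = [Tl⁺][Br⁻] = s(1.4×10⁻²)
s = 7.6×10⁻⁶ / (1.4×10⁻²) = 5.4×10⁻⁴
s = 5.4×10⁻⁴ M

5.4×10⁻⁴ M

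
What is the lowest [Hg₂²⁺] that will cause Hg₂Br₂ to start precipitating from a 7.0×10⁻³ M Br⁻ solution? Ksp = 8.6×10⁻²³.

1.8×10⁻¹⁸ M

The threshold for precipitation is Q = Ksp.
Hg₂Br₂(s) ⇌ Hg₂²⁺(aq) + 2 Br⁻(aq)
Ksp = [Hg₂²⁺][Br⁻]^2 = [Hg₂²⁺](7.0×10⁻³)^2
[Hg₂²⁺] = 8.6×10⁻²³ / (7.0×10⁻³)^2 = 1.8×10⁻¹⁸
[Hg₂²⁺] = 1.8×10⁻¹⁸ M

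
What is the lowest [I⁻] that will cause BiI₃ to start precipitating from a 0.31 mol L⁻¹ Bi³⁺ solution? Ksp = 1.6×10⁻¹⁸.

1.7×10⁻⁶ M

A salt starts to precipitate once the ion product Q reaches its Ksp.
BiI₃(s) ⇌ Bi³⁺(aq) + 3 I⁻(aq)
Ksp = [Bi³⁺][I⁻]^3 = [I⁻]^3(0.31)
[I⁻]^3 = 1.6×10⁻¹⁸ / (0.31) = 5.2×10⁻¹⁸
[I⁻] = 1.7×10⁻⁶ mol L⁻¹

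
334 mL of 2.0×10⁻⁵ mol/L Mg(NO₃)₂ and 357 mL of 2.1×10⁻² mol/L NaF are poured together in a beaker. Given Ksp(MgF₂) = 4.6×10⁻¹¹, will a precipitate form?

The combined volume is 691 mL.
[Mg²⁺] = (2.0×10⁻⁵)(334)/691 = 9.7×10⁻⁶ mol/L
[F⁻] = (2.1×10⁻²)(357)/691 = 1.1×10⁻² mol/L
Q = [Mg²⁺][F⁻]^2 = 1.1×10⁻⁹
Since Q (1.1×10⁻⁹) exceeds Ksp (4.6×10⁻¹¹), MgF₂ will precipitate.

Yes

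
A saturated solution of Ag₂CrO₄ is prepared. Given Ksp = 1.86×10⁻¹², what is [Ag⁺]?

1.55×10⁻⁴ M

Ag₂CrO₄(s) ⇌ 2 Ag⁺(aq) + CrO₄²⁻(aq)
For each mole of Ag₂CrO₄ that dissolves per liter, [Ag⁺] = 2s and [CrO₄²⁻] = s; let s denote this solubility.
Ksp = [Ag⁺]^2[CrO₄²⁻] = (2s)^2 · s = 4s^3 = 1.86×10⁻¹²
s = 7.75×10⁻⁵ mol L⁻¹
[Ag⁺] = 2s = 1.55×10⁻⁴ mol L⁻¹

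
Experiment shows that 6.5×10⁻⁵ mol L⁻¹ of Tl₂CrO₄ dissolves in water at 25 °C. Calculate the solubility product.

Tl₂CrO₄(s) ⇌ 2 Tl⁺(aq) + CrO₄²⁻(aq)
With molar solubility s: [Tl⁺] = 2s, [CrO₄²⁻] = s.
Ksp = [Tl⁺]^2[CrO₄²⁻] = (2s)^2 · s = 4s^3
Ksp = 4 × (6.5×10⁻⁵)^3 = 1.1×10⁻¹²

Ksp = 1.1×10⁻¹²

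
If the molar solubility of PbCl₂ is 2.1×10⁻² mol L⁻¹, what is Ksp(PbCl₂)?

PbCl₂(s) ⇌ Pb²⁺(aq) + 2 Cl⁻(aq)
For each mole of PbCl₂ that dissolves per liter, [Pb²⁺] = s and [Cl⁻] = 2s; let s denote this solubility.
Ksp = [Pb²⁺][Cl⁻]^2 = s · (2s)^2 = 4s^3
Ksp = 4 × (2.1×10⁻²)^3 = 3.7×10⁻⁵

Ksp = 3.7×10⁻⁵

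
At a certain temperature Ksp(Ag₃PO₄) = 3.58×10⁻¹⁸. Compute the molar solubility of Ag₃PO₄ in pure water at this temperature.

1.91×10⁻⁵ M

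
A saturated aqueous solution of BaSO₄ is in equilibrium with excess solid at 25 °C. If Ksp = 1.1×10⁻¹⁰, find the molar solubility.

1.0×10⁻⁵ M

BaSO₄(s) ⇌ Ba²⁺(aq) + SO₄²⁻(aq)
For each mole of BaSO₄ that dissolves per liter, [Ba²⁺] = s and [SO₄²⁻] = s; let s denote this solubility.
Ksp = [Ba²⁺][SO₄²⁻] = s · s = s^2
s^2 = 1.1×10⁻¹⁰
s = (1.1×10⁻¹⁰)^(1/2) = 1.0×10⁻⁵ mol/L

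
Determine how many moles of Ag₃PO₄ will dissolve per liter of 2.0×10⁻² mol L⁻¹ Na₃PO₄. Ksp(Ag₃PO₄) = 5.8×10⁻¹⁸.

2.2×10⁻⁶ M

Ag₃PO₄(s) ⇌ 3 Ag⁺(aq) + PO₄³⁻(aq)
With PO₄³⁻ already at 2.0×10⁻² mol L⁻¹ and s small, take [PO₄³⁻] ≈ 2.0×10⁻² mol L⁻¹ and [Ag⁺] = 3s.
Ksp = [Ag⁺]^3[PO₄³⁻] = (3s)^3(2.0×10⁻²)
(3s)^3 = 5.8×10⁻¹⁸ / (2.0×10⁻²) = 2.9×10⁻¹⁶
s = 2.2×10⁻⁶ mol L⁻¹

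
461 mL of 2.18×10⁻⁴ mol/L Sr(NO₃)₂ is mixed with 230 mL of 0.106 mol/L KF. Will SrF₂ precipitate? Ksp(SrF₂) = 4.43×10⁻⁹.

Yes

Total volume after mixing = 461 + 230 = 691 mL.
[Sr²⁺] = (2.18×10⁻⁴)(461)/691 = 1.45×10⁻⁴ mol/L
[F⁻] = (0.106)(230)/691 = 3.53×10⁻² mol/L
Q = [Sr²⁺][F⁻]^2 = 1.81×10⁻⁷
Since Q (1.81×10⁻⁷) exceeds Ksp (4.43×10⁻⁹), SrF₂ will precipitate.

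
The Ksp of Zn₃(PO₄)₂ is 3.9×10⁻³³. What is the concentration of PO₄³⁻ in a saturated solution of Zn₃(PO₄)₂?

2.6×10⁻⁷ M

Zn₃(PO₄)₂(s) ⇌ 3 Zn²⁺(aq) + 2 PO₄³⁻(aq)
With molar solubility s: [Zn²⁺] = 3s, [PO₄³⁻] = 2s.
Ksp = [Zn²⁺]^3[PO₄³⁻]^2 = (3s)^3 · (2s)^2 = 108s^5 = 3.9×10⁻³³
s = 1.3×10⁻⁷ mol/L
[PO₄³⁻] = 2s = 2.6×10⁻⁷ mol/L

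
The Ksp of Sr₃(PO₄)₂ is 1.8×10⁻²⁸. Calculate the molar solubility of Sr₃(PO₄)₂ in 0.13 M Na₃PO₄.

7.3×10⁻¹⁰ M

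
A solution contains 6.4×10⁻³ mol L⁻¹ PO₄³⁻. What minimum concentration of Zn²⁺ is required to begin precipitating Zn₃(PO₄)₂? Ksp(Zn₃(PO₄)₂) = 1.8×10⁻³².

7.6×10⁻¹⁰ M

Each salt precipitates once Q = Ksp for that salt.
Zn₃(PO₄)₂(s) ⇌ 3 Zn²⁺(aq) + 2 PO₄³⁻(aq)
Ksp = [Zn²⁺]^3[PO₄³⁻]^2 = [Zn²⁺]^3(6.4×10⁻³)^2
[Zn²⁺]^3 = 1.8×10⁻³² / (6.4×10⁻³)^2 = 4.4×10⁻²⁸
[Zn²⁺] = 7.6×10⁻¹⁰ mol L⁻¹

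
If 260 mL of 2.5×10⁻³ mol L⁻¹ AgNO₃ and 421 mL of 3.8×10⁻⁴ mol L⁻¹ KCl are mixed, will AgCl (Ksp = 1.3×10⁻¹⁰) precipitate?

Yes

The combined volume is 681 mL.
[Ag⁺] = (2.5×10⁻³)(260)/681 = 9.5×10⁻⁴ mol L⁻¹
[Cl⁻] = (3.8×10⁻⁴)(421)/681 = 2.3×10⁻⁴ mol L⁻¹
Q = [Ag⁺][Cl⁻] = 2.2×10⁻⁷
Because Q > Ksp (2.2×10⁻⁷ vs 1.3×10⁻¹⁰), a precipitate of AgCl forms.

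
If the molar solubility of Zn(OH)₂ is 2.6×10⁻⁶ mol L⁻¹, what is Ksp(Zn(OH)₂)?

Ksp = 7.0×10⁻¹⁷

Zn(OH)₂(s) ⇌ Zn²⁺(aq) + 2 OH⁻(aq)
With molar solubility s: [Zn²⁺] = s, [OH⁻] = 2s.
Ksp = [Zn²⁺][OH⁻]^2 = s · (2s)^2 = 4s^3
Ksp = 4 × (2.6×10⁻⁶)^3 = 7.0×10⁻¹⁷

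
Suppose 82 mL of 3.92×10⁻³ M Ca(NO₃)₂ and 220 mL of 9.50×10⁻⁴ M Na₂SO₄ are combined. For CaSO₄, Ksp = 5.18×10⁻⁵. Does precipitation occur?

No

After mixing, V = 82 mL + 220 mL = 302 mL.
[Ca²⁺] = (3.92×10⁻³)(82)/302 = 1.06×10⁻³ M
[SO₄²⁻] = (9.50×10⁻⁴)(220)/302 = 6.92×10⁻⁴ M
Q = [Ca²⁺][SO₄²⁻] = 7.37×10⁻⁷
Q = 7.37×10⁻⁷ < Ksp = 5.18×10⁻⁵, so the solution is unsaturated and no precipitate forms.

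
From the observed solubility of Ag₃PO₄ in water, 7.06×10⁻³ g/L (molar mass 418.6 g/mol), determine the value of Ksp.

Convert to molarity: s = 7.06×10⁻³ / 418.6 = 1.6866×10⁻⁵ mol/L
Ag₃PO₄(s) ⇌ 3 Ag⁺(aq) + PO₄³⁻(aq)
With molar solubility s: [Ag⁺] = 3s, [PO₄³⁻] = s.
Ksp = [Ag⁺]^3[PO₄³⁻] = (3s)^3 · s = 27s^4
Ksp = 27 × (1.6866×10⁻⁵)^4 = 2.18×10⁻¹⁸

Ksp = 2.18×10⁻¹⁸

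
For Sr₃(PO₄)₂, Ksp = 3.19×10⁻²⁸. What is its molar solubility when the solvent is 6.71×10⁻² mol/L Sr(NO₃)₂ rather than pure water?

Sr₃(PO₄)₂(s) ⇌ 3 Sr²⁺(aq) + 2 PO₄³⁻(aq)
Sr²⁺ is already present at 6.71×10⁻² mol/L. If s mol/L of Sr₃(PO₄)₂ dissolves, [PO₄³⁻] = 2s while [Sr²⁺] ≈ 6.71×10⁻² mol/L.
Ksp = [Sr²⁺]^3[PO₄³⁻]^2 = (6.71×10⁻²)^3(2s)^2
(2s)^2 = 3.19×10⁻²⁸ / (6.71×10⁻²)^3 = 1.06×10⁻²⁴
s = 5.14×10⁻¹³ mol/L

5.14×10⁻¹³ M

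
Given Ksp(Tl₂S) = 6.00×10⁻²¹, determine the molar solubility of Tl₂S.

1.14×10⁻⁷ M

Tl₂S(s) ⇌ 2 Tl⁺(aq) + S²⁻(aq)
For each mole of Tl₂S that dissolves per liter, [Tl⁺] = 2s and [S²⁻] = s; let s denote this solubility.
Ksp = [Tl⁺]^2[S²⁻] = (2s)^2 · s = 4s^3
4s^3 = 6.00×10⁻²¹  ⇒  s^3 = 1.50×10⁻²¹
s = (1.50×10⁻²¹)^(1/3) = 1.14×10⁻⁷ mol/L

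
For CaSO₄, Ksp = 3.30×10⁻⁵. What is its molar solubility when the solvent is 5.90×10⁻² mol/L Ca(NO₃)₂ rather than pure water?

CaSO₄(s) ⇌ Ca²⁺(aq) + SO₄²⁻(aq)
With Ca²⁺ already at 5.90×10⁻² mol/L and s small, take [Ca²⁺] ≈ 5.90×10⁻² mol/L and [SO₄²⁻] = s.
Ksp = [Ca²⁺][SO₄²⁻] = (5.90×10⁻²)s
s = 3.30×10⁻⁵ / (5.90×10⁻²) = 5.59×10⁻⁴
s = 5.59×10⁻⁴ mol/L

5.59×10⁻⁴ M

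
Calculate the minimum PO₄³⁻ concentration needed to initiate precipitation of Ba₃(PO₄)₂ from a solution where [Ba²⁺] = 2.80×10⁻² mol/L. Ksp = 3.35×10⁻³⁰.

3.91×10⁻¹³ M

Precipitation begins when Q = Ksp.
Ba₃(PO₄)₂(s) ⇌ 3 Ba²⁺(aq) + 2 PO₄³⁻(aq)
Ksp = [Ba²⁺]^3[PO₄³⁻]^2 = [PO₄³⁻]^2(2.80×10⁻²)^3
[PO₄³⁻]^2 = 3.35×10⁻³⁰ / (2.80×10⁻²)^3 = 1.53×10⁻²⁵
[PO₄³⁻] = 3.91×10⁻¹³ mol/L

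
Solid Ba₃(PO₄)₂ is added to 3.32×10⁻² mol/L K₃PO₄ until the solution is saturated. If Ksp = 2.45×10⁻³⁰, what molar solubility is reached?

Ba₃(PO₄)₂(s) ⇌ 3 Ba²⁺(aq) + 2 PO₄³⁻(aq)
PO₄³⁻ is already present at 3.32×10⁻² mol/L. If s mol/L of Ba₃(PO₄)₂ dissolves, [Ba²⁺] = 3s while [PO₄³⁻] ≈ 3.32×10⁻² mol/L.
Ksp = [Ba²⁺]^3[PO₄³⁻]^2 = (3s)^3(3.32×10⁻²)^2
(3s)^3 = 2.45×10⁻³⁰ / (3.32×10⁻²)^2 = 2.22×10⁻²⁷
s = 4.35×10⁻¹⁰ mol/L

4.35×10⁻¹⁰ M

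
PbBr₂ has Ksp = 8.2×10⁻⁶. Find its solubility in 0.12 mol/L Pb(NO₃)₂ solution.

PbBr₂(s) ⇌ Pb²⁺(aq) + 2 Br⁻(aq)
The solution already contains Pb²⁺ at 0.12 mol/L. Let s be the molar solubility of PbBr₂.
[Pb²⁺] ≈ 0.12 mol/L (common ion dominates); [Br⁻] = 2s.
Ksp = [Pb²⁺][Br⁻]^2 = (0.12)(2s)^2
(2s)^2 = 8.2×10⁻⁶ / (0.12) = 6.8×10⁻⁵
s = 4.1×10⁻³ mol/L

4.1×10⁻³ M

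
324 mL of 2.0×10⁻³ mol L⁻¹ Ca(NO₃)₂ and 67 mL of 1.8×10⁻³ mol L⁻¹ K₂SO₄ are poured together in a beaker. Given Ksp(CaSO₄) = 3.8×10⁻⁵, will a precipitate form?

The combined volume is 391 mL.
[Ca²⁺] = (2.0×10⁻³)(324)/391 = 1.7×10⁻³ mol L⁻¹
[SO₄²⁻] = (1.8×10⁻³)(67)/391 = 3.1×10⁻⁴ mol L⁻¹
Q = [Ca²⁺][SO₄²⁻] = 5.1×10⁻⁷
Since Q (5.1×10⁻⁷) is less than Ksp (3.8×10⁻⁵), no CaSO₄ precipitates.

No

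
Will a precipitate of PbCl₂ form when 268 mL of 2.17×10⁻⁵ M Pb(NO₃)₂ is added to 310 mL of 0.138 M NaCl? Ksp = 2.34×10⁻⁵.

No

Total volume after mixing = 268 + 310 = 578 mL.
[Pb²⁺] = (2.17×10⁻⁵)(268)/578 = 1.01×10⁻⁵ M
[Cl⁻] = (0.138)(310)/578 = 7.40×10⁻² M
Q = [Pb²⁺][Cl⁻]^2 = 5.51×10⁻⁸
Q < Ksp (5.51×10⁻⁸ vs 2.34×10⁻⁵); the solution remains unsaturated and no precipitate forms.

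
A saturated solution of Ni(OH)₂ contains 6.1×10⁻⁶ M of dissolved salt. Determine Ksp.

Ni(OH)₂(s) ⇌ Ni²⁺(aq) + 2 OH⁻(aq)
If s mol/L of Ni(OH)₂ dissolves, [Ni²⁺] = s and [OH⁻] = 2s.
Ksp = [Ni²⁺][OH⁻]^2 = s · (2s)^2 = 4s^3
Ksp = 4 × (6.1×10⁻⁶)^3 = 9.1×10⁻¹⁶

Ksp = 9.1×10⁻¹⁶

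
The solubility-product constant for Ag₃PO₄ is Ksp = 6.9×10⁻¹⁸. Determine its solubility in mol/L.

Ag₃PO₄(s) ⇌ 3 Ag⁺(aq) + PO₄³⁻(aq)
If s mol/L of Ag₃PO₄ dissolves, [Ag⁺] = 3s and [PO₄³⁻] = s.
Ksp = [Ag⁺]^3[PO₄³⁻] = (3s)^3 · s = 27s^4
27s^4 = 6.9×10⁻¹⁸  ⇒  s^4 = 2.6×10⁻¹⁹
s = 2.2×10⁻⁵ mol L⁻¹

2.2×10⁻⁵ M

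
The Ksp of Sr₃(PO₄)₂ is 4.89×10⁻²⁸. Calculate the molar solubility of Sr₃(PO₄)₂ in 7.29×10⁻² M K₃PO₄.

1.50×10⁻⁹ M

Sr₃(PO₄)₂(s) ⇌ 3 Sr²⁺(aq) + 2 PO₄³⁻(aq)
PO₄³⁻ is already present at 7.29×10⁻² M. If s mol/L of Sr₃(PO₄)₂ dissolves, [Sr²⁺] = 3s while [PO₄³⁻] ≈ 7.29×10⁻² M.
Ksp = [Sr²⁺]^3[PO₄³⁻]^2 = (3s)^3(7.29×10⁻²)^2
(3s)^3 = 4.89×10⁻²⁸ / (7.29×10⁻²)^2 = 9.20×10⁻²⁶
s = 1.50×10⁻⁹ M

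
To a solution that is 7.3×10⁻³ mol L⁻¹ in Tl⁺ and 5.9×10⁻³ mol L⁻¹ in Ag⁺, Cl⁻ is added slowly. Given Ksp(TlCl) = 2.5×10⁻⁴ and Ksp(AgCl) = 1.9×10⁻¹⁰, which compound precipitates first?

Precipitation begins when Q = Ksp.
For TlCl: [Cl⁻] = (Ksp/[Tl⁺]) = 3.4×10⁻² mol L⁻¹
For AgCl: [Cl⁻] = (Ksp/[Ag⁺]) = 3.2×10⁻⁸ mol L⁻¹
The smaller threshold [Cl⁻] is reached first, so AgCl precipitates first.

AgCl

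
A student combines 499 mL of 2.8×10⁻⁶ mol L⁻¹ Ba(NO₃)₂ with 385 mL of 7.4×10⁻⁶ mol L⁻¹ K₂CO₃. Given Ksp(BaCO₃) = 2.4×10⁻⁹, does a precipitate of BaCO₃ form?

After mixing, V = 499 mL + 385 mL = 884 mL.
[Ba²⁺] = (2.8×10⁻⁶)(499)/884 = 1.6×10⁻⁶ mol L⁻¹
[CO₃²⁻] = (7.4×10⁻⁶)(385)/884 = 3.2×10⁻⁶ mol L⁻¹
Q = [Ba²⁺][CO₃²⁻] = 5.1×10⁻¹²
Since Q (5.1×10⁻¹²) is less than Ksp (2.4×10⁻⁹), no BaCO₃ precipitates.

No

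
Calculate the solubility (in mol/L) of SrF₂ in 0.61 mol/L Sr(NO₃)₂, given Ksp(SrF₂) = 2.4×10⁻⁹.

SrF₂(s) ⇌ Sr²⁺(aq) + 2 F⁻(aq)
Let s be the solubility of SrF₂ here. The common ion gives [Sr²⁺] ≈ 0.61 mol/L, and [F⁻] = 2s.
Ksp = [Sr²⁺][F⁻]^2 = (0.61)(2s)^2
(2s)^2 = 2.4×10⁻⁹ / (0.61) = 3.9×10⁻⁹
s = 3.1×10⁻⁵ mol/L

3.1×10⁻⁵ M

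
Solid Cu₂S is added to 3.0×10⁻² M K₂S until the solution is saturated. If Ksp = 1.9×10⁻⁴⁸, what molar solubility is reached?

Cu₂S(s) ⇌ 2 Cu⁺(aq) + S²⁻(aq)
S²⁻ is already present at 3.0×10⁻² M. If s mol/L of Cu₂S dissolves, [Cu⁺] = 2s while [S²⁻] ≈ 3.0×10⁻² M.
Ksp = [Cu⁺]^2[S²⁻] = (2s)^2(3.0×10⁻²)
(2s)^2 = 1.9×10⁻⁴⁸ / (3.0×10⁻²) = 6.3×10⁻⁴⁷
s = 4.0×10⁻²⁴ M

4.0×10⁻²⁴ M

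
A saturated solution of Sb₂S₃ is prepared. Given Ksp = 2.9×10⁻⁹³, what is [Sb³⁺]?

2.4×10⁻¹⁹ M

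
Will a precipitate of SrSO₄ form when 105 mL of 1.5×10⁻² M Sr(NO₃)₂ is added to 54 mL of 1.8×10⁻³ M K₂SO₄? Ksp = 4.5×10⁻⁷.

Yes

After mixing, V = 105 mL + 54 mL = 159 mL.
[Sr²⁺] = (1.5×10⁻²)(105)/159 = 9.9×10⁻³ M
[SO₄²⁻] = (1.8×10⁻³)(54)/159 = 6.1×10⁻⁴ M
Q = [Sr²⁺][SO₄²⁻] = 6.1×10⁻⁶
Q = 6.1×10⁻⁶ > Ksp = 4.5×10⁻⁷, so the solution is supersaturated and SrSO₄ precipitates.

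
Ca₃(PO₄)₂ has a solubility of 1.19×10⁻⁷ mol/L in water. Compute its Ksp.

Ca₃(PO₄)₂(s) ⇌ 3 Ca²⁺(aq) + 2 PO₄³⁻(aq)
Let s be the molar solubility. Then [Ca²⁺] = 3s and [PO₄³⁻] = 2s.
Ksp = [Ca²⁺]^3[PO₄³⁻]^2 = (3s)^3 · (2s)^2 = 108s^5
Ksp = 108 × (1.19×10⁻⁷)^5 = 2.58×10⁻³³

Ksp = 2.58×10⁻³³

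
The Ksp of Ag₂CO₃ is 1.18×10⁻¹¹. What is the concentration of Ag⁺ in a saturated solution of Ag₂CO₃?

2.87×10⁻⁴ M

Ag₂CO₃(s) ⇌ 2 Ag⁺(aq) + CO₃²⁻(aq)
If s mol/L of Ag₂CO₃ dissolves, [Ag⁺] = 2s and [CO₃²⁻] = s.
Ksp = [Ag⁺]^2[CO₃²⁻] = (2s)^2 · s = 4s^3 = 1.18×10⁻¹¹
s = 1.43×10⁻⁴ mol L⁻¹
[Ag⁺] = 2s = 2.87×10⁻⁴ mol L⁻¹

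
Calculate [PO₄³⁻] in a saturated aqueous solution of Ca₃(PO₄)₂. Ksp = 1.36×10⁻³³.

Ca₃(PO₄)₂(s) ⇌ 3 Ca²⁺(aq) + 2 PO₄³⁻(aq)
Let s be the molar solubility. Then [Ca²⁺] = 3s and [PO₄³⁻] = 2s.
Ksp = [Ca²⁺]^3[PO₄³⁻]^2 = (3s)^3 · (2s)^2 = 108s^5 = 1.36×10⁻³³
s = 1.05×10⁻⁷ mol/L
[PO₄³⁻] = 2s = 2.09×10⁻⁷ mol/L

2.09×10⁻⁷ M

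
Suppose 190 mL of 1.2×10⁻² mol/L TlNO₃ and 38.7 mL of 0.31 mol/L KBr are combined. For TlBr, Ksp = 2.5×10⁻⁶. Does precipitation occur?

The combined volume is 228.7 mL.
[Tl⁺] = (1.2×10⁻²)(190)/228.7 = 1.0×10⁻² mol/L
[Br⁻] = (0.31)(38.7)/228.7 = 5.2×10⁻² mol/L
Q = [Tl⁺][Br⁻] = 5.2×10⁻⁴
Since Q (5.2×10⁻⁴) exceeds Ksp (2.5×10⁻⁶), TlBr will precipitate.

Yes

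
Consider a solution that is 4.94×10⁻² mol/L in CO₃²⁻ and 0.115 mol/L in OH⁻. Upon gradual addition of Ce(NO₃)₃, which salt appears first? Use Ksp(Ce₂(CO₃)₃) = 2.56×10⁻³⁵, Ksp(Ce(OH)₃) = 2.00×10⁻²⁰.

The threshold for precipitation is Q = Ksp.
For Ce₂(CO₃)₃: [Ce³⁺] = (Ksp/[CO₃²⁻]^3)^(1/2) = 4.61×10⁻¹⁶ mol/L
For Ce(OH)₃: [Ce³⁺] = (Ksp/[OH⁻]^3) = 1.32×10⁻¹⁷ mol/L
Ce(OH)₃ requires the lower [Ce³⁺], so it precipitates first.

Ce(OH)₃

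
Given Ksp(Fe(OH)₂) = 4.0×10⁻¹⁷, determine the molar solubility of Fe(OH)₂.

2.2×10⁻⁶ M

Fe(OH)₂(s) ⇌ Fe²⁺(aq) + 2 OH⁻(aq)
If s mol/L of Fe(OH)₂ dissolves, [Fe²⁺] = s and [OH⁻] = 2s.
Ksp = [Fe²⁺][OH⁻]^2 = s · (2s)^2 = 4s^3
4s^3 = 4.0×10⁻¹⁷  ⇒  s^3 = 1.0×10⁻¹⁷
Taking the 3rd root, s = 2.2×10⁻⁶ mol/L.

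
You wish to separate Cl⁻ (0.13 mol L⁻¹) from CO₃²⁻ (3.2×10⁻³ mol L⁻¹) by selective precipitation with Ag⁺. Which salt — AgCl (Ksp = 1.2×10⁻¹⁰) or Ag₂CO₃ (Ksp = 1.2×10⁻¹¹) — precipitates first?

AgCl

Precipitation of each salt begins when its ion product equals Ksp.
For AgCl: [Ag⁺] = (Ksp/[Cl⁻]) = 9.2×10⁻¹⁰ mol L⁻¹
For Ag₂CO₃: [Ag⁺] = (Ksp/[CO₃²⁻])^(1/2) = 6.1×10⁻⁵ mol L⁻¹
The smaller threshold [Ag⁺] is reached first, so AgCl precipitates first.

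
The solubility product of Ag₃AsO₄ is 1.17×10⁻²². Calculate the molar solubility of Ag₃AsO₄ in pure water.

1.44×10⁻⁶ M

Ag₃AsO₄(s) ⇌ 3 Ag⁺(aq) + AsO₄³⁻(aq)
Call the molar solubility s, so that [Ag⁺] = 3s and [AsO₄³⁻] = s.
Ksp = [Ag⁺]^3[AsO₄³⁻] = (3s)^3 · s = 27s^4
27s^4 = 1.17×10⁻²²  ⇒  s^4 = 4.33×10⁻²⁴
s = (4.33×10⁻²⁴)^(1/4) = 1.44×10⁻⁶ mol/L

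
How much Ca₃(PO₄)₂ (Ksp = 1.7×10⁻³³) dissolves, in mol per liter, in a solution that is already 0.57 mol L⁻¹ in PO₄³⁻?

Ca₃(PO₄)₂(s) ⇌ 3 Ca²⁺(aq) + 2 PO₄³⁻(aq)
The solution already contains PO₄³⁻ at 0.57 mol L⁻¹. Let s be the molar solubility of Ca₃(PO₄)₂.
[PO₄³⁻] ≈ 0.57 mol L⁻¹ (common ion dominates); [Ca²⁺] = 3s.
Ksp = [Ca²⁺]^3[PO₄³⁻]^2 = (3s)^3(0.57)^2
(3s)^3 = 1.7×10⁻³³ / (0.57)^2 = 5.2×10⁻³³
s = 5.8×10⁻¹² mol L⁻¹

5.8×10⁻¹² M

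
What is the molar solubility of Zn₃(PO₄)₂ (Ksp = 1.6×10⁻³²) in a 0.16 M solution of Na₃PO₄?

Zn₃(PO₄)₂(s) ⇌ 3 Zn²⁺(aq) + 2 PO₄³⁻(aq)
Let s be the solubility of Zn₃(PO₄)₂ here. The common ion gives [PO₄³⁻] ≈ 0.16 M, and [Zn²⁺] = 3s.
Ksp = [Zn²⁺]^3[PO₄³⁻]^2 = (3s)^3(0.16)^2
(3s)^3 = 1.6×10⁻³² / (0.16)^2 = 6.3×10⁻³¹
s = 2.8×10⁻¹¹ M

2.8×10⁻¹¹ M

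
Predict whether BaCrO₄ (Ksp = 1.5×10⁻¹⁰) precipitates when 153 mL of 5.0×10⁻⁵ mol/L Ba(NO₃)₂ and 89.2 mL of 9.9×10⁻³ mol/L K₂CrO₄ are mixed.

Yes

The combined volume is 242.2 mL.
[Ba²⁺] = (5.0×10⁻⁵)(153)/242.2 = 3.2×10⁻⁵ mol/L
[CrO₄²⁻] = (9.9×10⁻³)(89.2)/242.2 = 3.6×10⁻³ mol/L
Q = [Ba²⁺][CrO₄²⁻] = 1.2×10⁻⁷
Since Q (1.2×10⁻⁷) exceeds Ksp (1.5×10⁻¹⁰), BaCrO₄ will precipitate.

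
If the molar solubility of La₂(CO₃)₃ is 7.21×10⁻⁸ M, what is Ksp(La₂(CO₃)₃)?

Ksp = 2.10×10⁻³⁴

La₂(CO₃)₃(s) ⇌ 2 La³⁺(aq) + 3 CO₃²⁻(aq)
Let s be the molar solubility. Then [La³⁺] = 2s and [CO₃²⁻] = 3s.
Ksp = [La³⁺]^2[CO₃²⁻]^3 = (2s)^2 · (3s)^3 = 108s^5
Ksp = 108 × (7.21×10⁻⁸)^5 = 2.10×10⁻³⁴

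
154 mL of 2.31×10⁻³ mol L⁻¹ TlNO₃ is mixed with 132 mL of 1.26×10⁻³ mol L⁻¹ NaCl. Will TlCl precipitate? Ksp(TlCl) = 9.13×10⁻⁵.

Total volume after mixing = 154 + 132 = 286 mL.
[Tl⁺] = (2.31×10⁻³)(154)/286 = 1.24×10⁻³ mol L⁻¹
[Cl⁻] = (1.26×10⁻³)(132)/286 = 5.82×10⁻⁴ mol L⁻¹
Q = [Tl⁺][Cl⁻] = 7.23×10⁻⁷
Q < Ksp (7.23×10⁻⁷ vs 9.13×10⁻⁵); the solution remains unsaturated and no precipitate forms.

No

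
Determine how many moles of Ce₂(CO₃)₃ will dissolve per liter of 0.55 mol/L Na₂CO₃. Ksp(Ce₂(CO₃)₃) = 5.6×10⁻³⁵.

9.2×10⁻¹⁸ M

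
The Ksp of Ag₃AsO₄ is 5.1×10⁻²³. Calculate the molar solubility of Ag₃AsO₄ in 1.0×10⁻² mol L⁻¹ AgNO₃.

5.1×10⁻¹⁷ M

Ag₃AsO₄(s) ⇌ 3 Ag⁺(aq) + AsO₄³⁻(aq)
The solution already contains Ag⁺ at 1.0×10⁻² mol L⁻¹. Let s be the molar solubility of Ag₃AsO₄.
[Ag⁺] ≈ 1.0×10⁻² mol L⁻¹ (common ion dominates); [AsO₄³⁻] = s.
Ksp = [Ag⁺]^3[AsO₄³⁻] = (1.0×10⁻²)^3s
s = 5.1×10⁻²³ / (1.0×10⁻²)^3 = 5.1×10⁻¹⁷
s = 5.1×10⁻¹⁷ mol L⁻¹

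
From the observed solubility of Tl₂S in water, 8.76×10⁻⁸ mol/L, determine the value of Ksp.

Tl₂S(s) ⇌ 2 Tl⁺(aq) + S²⁻(aq)
With molar solubility s: [Tl⁺] = 2s, [S²⁻] = s.
Ksp = [Tl⁺]^2[S²⁻] = (2s)^2 · s = 4s^3
Ksp = 4 × (8.76×10⁻⁸)^3 = 2.69×10⁻²¹

Ksp = 2.69×10⁻²¹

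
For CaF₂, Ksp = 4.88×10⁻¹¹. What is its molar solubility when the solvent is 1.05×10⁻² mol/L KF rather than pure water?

4.43×10⁻⁷ M

CaF₂(s) ⇌ Ca²⁺(aq) + 2 F⁻(aq)
F⁻ is already present at 1.05×10⁻² mol/L. If s mol/L of CaF₂ dissolves, [Ca²⁺] = s while [F⁻] ≈ 1.05×10⁻² mol/L.
Ksp = [Ca²⁺][F⁻]^2 = s(1.05×10⁻²)^2
s = 4.88×10⁻¹¹ / (1.05×10⁻²)^2 = 4.43×10⁻⁷
s = 4.43×10⁻⁷ mol/L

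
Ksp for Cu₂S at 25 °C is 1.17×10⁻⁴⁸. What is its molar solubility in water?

6.64×10⁻¹⁷ M

Cu₂S(s) ⇌ 2 Cu⁺(aq) + S²⁻(aq)
If s mol/L of Cu₂S dissolves, [Cu⁺] = 2s and [S²⁻] = s.
Ksp = [Cu⁺]^2[S²⁻] = (2s)^2 · s = 4s^3
4s^3 = 1.17×10⁻⁴⁸  ⇒  s^3 = 2.93×10⁻⁴⁹
s = 6.64×10⁻¹⁷ mol L⁻¹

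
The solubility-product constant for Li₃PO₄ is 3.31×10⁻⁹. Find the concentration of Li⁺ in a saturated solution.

9.98×10⁻³ M

Li₃PO₄(s) ⇌ 3 Li⁺(aq) + PO₄³⁻(aq)
If s mol/L of Li₃PO₄ dissolves, [Li⁺] = 3s and [PO₄³⁻] = s.
Ksp = [Li⁺]^3[PO₄³⁻] = (3s)^3 · s = 27s^4 = 3.31×10⁻⁹
s = 3.33×10⁻³ mol/L
[Li⁺] = 3s = 9.98×10⁻³ mol/L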